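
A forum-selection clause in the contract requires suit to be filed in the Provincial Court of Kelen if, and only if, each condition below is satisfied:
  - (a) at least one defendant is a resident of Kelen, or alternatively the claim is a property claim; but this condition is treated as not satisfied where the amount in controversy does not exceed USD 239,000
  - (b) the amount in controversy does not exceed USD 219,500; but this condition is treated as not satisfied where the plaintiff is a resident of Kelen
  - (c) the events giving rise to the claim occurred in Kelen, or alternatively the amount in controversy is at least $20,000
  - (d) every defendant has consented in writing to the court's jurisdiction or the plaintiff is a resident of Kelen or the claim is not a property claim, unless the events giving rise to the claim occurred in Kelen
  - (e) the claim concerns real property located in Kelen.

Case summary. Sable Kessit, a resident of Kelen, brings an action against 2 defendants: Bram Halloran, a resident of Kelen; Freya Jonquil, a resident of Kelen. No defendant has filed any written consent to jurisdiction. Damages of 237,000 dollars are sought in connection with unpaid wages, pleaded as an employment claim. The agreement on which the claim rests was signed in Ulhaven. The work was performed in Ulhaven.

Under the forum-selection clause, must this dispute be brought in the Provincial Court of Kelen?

No

The Provincial Court of Kelen:
  (a) Bram Halloran resides in Kelen, so this disjunct is met. But the carve-out bites: the amount in controversy is 237,000 dollars, within the USD 239,000 ceiling. Not satisfied.
  (b) The amount in controversy is $237,000, above the 219,500 dollars ceiling. Not met.
  (c) The amount in controversy is 237,000 dollars, which meets the 20,000 dollars floor, so one alternative holds. Met.
  (d) The plaintiff resides in Kelen, so this disjunct is met. Met.
  (e) The claim does not concern real property. Fails.
  → The clause does not apply.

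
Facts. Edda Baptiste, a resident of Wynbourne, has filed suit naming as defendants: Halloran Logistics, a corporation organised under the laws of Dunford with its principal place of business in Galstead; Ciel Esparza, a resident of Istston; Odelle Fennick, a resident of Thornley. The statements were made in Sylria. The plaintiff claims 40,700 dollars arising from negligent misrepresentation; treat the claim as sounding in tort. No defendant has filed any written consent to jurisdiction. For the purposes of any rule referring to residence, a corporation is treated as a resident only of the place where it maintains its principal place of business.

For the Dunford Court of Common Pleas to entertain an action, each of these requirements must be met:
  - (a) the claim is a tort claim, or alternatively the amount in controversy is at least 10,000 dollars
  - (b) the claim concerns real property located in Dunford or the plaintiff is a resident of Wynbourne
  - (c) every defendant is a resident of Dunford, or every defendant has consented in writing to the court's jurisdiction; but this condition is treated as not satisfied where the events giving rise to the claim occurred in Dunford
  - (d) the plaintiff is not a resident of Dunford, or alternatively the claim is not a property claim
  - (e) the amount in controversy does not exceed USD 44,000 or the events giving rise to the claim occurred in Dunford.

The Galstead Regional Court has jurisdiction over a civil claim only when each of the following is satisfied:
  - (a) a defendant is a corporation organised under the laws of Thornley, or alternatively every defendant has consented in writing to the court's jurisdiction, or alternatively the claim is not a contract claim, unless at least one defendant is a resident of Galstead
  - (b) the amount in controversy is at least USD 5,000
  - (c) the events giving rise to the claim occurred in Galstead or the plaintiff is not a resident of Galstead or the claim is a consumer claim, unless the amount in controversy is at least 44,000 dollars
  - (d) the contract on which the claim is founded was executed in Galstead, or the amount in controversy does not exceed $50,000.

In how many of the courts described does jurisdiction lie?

The Dunford Court of Common Pleas:
  (a) The claim is a tort claim, which satisfies one of the alternatives. Satisfied.
  (b) The plaintiff resides in Wynbourne, which satisfies one of the alternatives. Met.
  (c) The defendants reside as follows — Halloran Logistics in Galstead, Ciel Esparza in Istston, Odelle Fennick in Thornley — not all in Dunford; no such written consent has been filed — every alternative fails. Not met.
  (d) The plaintiff resides in Wynbourne, which is not Dunford, so this disjunct is met. Condition met.
  (e) The amount in controversy is 40,700 dollars, within the 44,000 dollars ceiling — that alternative is enough. Satisfied.
  → The court lacks jurisdiction.
The Galstead Regional Court:
  (a) The claim is a tort claim, not a contract claim — that alternative is enough. Satisfied.
  (b) The amount in controversy is 40,700 dollars, which meets the $5,000 floor. Satisfied.
  (c) The plaintiff resides in Wynbourne, which is not Galstead — that alternative is enough. Met.
  (d) The amount in controversy is 40,700 dollars, within the $50,000 ceiling — that alternative is enough. Met.
  → Jurisdiction lies.
Courts with jurisdiction: the Galstead Regional Court — 1 in total.

1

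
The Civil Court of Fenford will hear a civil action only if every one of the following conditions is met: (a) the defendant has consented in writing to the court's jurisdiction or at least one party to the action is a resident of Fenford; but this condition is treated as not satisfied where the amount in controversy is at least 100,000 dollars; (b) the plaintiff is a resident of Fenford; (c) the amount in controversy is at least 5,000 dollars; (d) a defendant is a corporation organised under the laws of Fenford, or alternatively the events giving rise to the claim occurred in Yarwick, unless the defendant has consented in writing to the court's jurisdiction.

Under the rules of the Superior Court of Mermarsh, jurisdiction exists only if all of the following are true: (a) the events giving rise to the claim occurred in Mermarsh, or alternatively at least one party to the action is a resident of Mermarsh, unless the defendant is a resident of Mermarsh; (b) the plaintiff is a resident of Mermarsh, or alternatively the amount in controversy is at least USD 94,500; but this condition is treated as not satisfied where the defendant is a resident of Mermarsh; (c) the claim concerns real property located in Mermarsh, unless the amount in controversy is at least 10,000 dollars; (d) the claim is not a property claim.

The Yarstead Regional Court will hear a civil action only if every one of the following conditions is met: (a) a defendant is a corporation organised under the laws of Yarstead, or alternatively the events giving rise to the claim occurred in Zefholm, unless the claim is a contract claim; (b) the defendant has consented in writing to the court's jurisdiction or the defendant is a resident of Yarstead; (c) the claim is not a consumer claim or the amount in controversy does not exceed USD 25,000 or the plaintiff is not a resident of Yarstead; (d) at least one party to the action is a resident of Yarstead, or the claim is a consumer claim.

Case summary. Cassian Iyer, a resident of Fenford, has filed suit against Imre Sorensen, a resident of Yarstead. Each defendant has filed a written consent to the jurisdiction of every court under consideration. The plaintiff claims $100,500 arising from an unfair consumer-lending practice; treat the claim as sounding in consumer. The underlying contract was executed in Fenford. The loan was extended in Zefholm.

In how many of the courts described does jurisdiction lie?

The Civil Court of Fenford:
  (a) Every defendant has filed written consent, so one alternative holds. But the amount in controversy is USD 100,500, which meets the USD 100,000 floor, triggering the carve-out and defeating this condition. Condition not met.
  (b) The plaintiff resides in Fenford. Satisfied.
  (c) The amount in controversy is 100,500 dollars, which meets the $5,000 floor. Satisfied.
  (d) No defendant is a corporation; the operative events occurred in Zefholm, not Yarwick — no alternative holds. However, every defendant has filed written consent, so the 'unless' proviso supplies this condition. Condition met.
  → No jurisdiction.
The Superior Court of Mermarsh:
  (a) The operative events occurred in Zefholm, not Mermarsh; no party resides in Mermarsh — no alternative holds. The proviso offers no rescue either, since the defendant resides in Yarstead, not Mermarsh. Fails.
  (b) The amount in controversy is 100,500 dollars, which meets the $94,500 floor, so this disjunct is met. The exception is not triggered, since the defendant resides in Yarstead, not Mermarsh. Satisfied.
  (c) The claim does not concern real property. However, the amount in controversy is USD 100,500, which meets the $10,000 floor, so the 'unless' proviso supplies this condition. Satisfied.
  (d) The claim is a consumer claim, not a property claim. Satisfied.
  → The court lacks jurisdiction.
The Yarstead Regional Court:
  (a) The operative events occurred in Zefholm, which satisfies one of the alternatives. Condition met.
  (b) Every defendant has filed written consent, so this disjunct is met. Condition met.
  (c) The plaintiff resides in Fenford, which is not Yarstead, so one alternative holds. Condition met.
  (d) Imre Sorensen resides in Yarstead, so one alternative holds. Satisfied.
  → All conditions met; jurisdiction exists.
Courts with jurisdiction: the Yarstead Regional Court — 1 in total.

1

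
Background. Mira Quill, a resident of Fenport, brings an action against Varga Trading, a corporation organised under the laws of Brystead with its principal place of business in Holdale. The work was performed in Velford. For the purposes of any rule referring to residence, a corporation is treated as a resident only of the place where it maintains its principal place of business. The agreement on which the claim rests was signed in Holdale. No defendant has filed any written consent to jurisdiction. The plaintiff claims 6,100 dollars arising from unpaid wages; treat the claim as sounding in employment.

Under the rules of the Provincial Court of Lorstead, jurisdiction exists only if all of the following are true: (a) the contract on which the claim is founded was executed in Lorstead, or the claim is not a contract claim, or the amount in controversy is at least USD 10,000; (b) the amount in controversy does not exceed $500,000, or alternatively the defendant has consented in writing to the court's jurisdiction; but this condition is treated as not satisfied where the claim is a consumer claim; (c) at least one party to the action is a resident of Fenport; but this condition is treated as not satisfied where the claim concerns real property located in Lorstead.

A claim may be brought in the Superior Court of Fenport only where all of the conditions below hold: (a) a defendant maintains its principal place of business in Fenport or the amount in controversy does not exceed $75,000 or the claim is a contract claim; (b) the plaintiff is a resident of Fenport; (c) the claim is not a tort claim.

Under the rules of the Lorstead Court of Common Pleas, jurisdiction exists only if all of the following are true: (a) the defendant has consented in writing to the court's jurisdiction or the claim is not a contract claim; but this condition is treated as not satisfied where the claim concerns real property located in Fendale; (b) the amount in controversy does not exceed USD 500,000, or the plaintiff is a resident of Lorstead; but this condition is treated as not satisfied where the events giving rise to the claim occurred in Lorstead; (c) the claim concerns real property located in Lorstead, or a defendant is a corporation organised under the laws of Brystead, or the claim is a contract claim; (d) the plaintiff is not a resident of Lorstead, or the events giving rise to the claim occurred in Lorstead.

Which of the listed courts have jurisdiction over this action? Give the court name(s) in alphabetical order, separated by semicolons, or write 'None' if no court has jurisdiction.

The Provincial Court of Lorstead:
  (a) The claim is an employment claim, not a contract claim, which satisfies one of the alternatives. Condition met.
  (b) The amount in controversy is 6,100 dollars, within the 500,000 dollars ceiling — that alternative is enough. The exception is not triggered, since the claim is an employment claim, not a consumer claim. Condition met.
  (c) Mira Quill resides in Fenport. The exception is not triggered, since the claim does not concern real property. Condition met.
  → Every requirement is satisfied — jurisdiction.
The Superior Court of Fenport:
  (a) The amount in controversy is 6,100 dollars, within the $75,000 ceiling, so one alternative holds. Satisfied.
  (b) The plaintiff resides in Fenport. Condition met.
  (c) The claim is an employment claim, not a tort claim. Satisfied.
  → All conditions met; jurisdiction exists.
The Lorstead Court of Common Pleas:
  (a) The claim is an employment claim, not a contract claim, which satisfies one of the alternatives. And the carve-out is inapplicable — the claim does not concern real property. Met.
  (b) The amount in controversy is USD 6,100, within the 500,000 dollars ceiling, so this disjunct is met. And the carve-out is inapplicable — the operative events occurred in Velford, not Lorstead. Condition met.
  (c) Varga Trading is organised under the laws of Brystead, so this disjunct is met. Met.
  (d) The plaintiff resides in Fenport, which is not Lorstead — that alternative is enough. Satisfied.
  → Every requirement is satisfied — jurisdiction.

the Lorstead Court of Common Pleas; the Provincial Court of Lorstead; the Superior Court of Fenport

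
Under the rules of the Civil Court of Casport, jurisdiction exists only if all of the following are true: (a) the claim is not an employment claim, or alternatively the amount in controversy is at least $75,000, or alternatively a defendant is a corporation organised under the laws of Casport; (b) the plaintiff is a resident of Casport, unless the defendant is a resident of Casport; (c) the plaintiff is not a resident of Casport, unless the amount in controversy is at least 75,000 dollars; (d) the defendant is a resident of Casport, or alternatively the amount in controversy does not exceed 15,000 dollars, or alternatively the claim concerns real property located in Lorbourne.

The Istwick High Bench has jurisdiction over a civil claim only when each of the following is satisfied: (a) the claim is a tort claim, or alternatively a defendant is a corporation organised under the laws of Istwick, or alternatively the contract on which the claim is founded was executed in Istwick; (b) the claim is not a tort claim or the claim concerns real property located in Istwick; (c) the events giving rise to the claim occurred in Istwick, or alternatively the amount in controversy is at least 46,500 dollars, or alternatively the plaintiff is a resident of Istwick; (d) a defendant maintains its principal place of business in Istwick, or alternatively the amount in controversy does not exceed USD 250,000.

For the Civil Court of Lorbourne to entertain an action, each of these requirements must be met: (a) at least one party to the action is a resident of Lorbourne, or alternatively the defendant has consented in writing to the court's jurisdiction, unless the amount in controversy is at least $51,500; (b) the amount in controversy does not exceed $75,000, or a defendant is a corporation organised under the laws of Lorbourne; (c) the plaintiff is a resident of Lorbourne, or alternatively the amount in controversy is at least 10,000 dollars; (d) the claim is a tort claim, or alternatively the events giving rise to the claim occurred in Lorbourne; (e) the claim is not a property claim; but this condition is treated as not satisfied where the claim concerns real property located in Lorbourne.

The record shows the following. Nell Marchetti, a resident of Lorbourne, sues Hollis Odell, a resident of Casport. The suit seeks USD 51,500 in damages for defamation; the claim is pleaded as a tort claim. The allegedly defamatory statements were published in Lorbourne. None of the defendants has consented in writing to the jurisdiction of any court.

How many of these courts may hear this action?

2

The Civil Court of Casport:
  (a) The claim is a tort claim, not an employment claim — that alternative is enough. Met.
  (b) The plaintiff resides in Lorbourne, not Casport. However, the defendant resides in Casport, so the 'unless' proviso supplies this condition. Met.
  (c) The plaintiff resides in Lorbourne, which is not Casport. Satisfied.
  (d) The defendant resides in Casport, so one alternative holds. Satisfied.
  → Every requirement is satisfied — jurisdiction.
The Istwick High Bench:
  (a) The claim is a tort claim — that alternative is enough. Condition met.
  (b) The claim is a tort claim; the claim does not concern real property — no alternative holds. Fails.
  (c) The amount in controversy is $51,500, which meets the 46,500 dollars floor — that alternative is enough. Condition met.
  (d) The amount in controversy is $51,500, within the $250,000 ceiling, so one alternative holds. Condition met.
  → The court lacks jurisdiction.
The Civil Court of Lorbourne:
  (a) Nell Marchetti resides in Lorbourne, which satisfies one of the alternatives. Met.
  (b) The amount in controversy is 51,500 dollars, within the USD 75,000 ceiling, so this disjunct is met. Satisfied.
  (c) The plaintiff resides in Lorbourne, so one alternative holds. Satisfied.
  (d) The claim is a tort claim, so one alternative holds. Condition met.
  (e) The claim is a tort claim, not a property claim. And the carve-out is inapplicable — the claim does not concern real property. Satisfied.
  → Jurisdiction lies.
Courts with jurisdiction: the Civil Court of Casport, the Civil Court of Lorbourne — 2 in total.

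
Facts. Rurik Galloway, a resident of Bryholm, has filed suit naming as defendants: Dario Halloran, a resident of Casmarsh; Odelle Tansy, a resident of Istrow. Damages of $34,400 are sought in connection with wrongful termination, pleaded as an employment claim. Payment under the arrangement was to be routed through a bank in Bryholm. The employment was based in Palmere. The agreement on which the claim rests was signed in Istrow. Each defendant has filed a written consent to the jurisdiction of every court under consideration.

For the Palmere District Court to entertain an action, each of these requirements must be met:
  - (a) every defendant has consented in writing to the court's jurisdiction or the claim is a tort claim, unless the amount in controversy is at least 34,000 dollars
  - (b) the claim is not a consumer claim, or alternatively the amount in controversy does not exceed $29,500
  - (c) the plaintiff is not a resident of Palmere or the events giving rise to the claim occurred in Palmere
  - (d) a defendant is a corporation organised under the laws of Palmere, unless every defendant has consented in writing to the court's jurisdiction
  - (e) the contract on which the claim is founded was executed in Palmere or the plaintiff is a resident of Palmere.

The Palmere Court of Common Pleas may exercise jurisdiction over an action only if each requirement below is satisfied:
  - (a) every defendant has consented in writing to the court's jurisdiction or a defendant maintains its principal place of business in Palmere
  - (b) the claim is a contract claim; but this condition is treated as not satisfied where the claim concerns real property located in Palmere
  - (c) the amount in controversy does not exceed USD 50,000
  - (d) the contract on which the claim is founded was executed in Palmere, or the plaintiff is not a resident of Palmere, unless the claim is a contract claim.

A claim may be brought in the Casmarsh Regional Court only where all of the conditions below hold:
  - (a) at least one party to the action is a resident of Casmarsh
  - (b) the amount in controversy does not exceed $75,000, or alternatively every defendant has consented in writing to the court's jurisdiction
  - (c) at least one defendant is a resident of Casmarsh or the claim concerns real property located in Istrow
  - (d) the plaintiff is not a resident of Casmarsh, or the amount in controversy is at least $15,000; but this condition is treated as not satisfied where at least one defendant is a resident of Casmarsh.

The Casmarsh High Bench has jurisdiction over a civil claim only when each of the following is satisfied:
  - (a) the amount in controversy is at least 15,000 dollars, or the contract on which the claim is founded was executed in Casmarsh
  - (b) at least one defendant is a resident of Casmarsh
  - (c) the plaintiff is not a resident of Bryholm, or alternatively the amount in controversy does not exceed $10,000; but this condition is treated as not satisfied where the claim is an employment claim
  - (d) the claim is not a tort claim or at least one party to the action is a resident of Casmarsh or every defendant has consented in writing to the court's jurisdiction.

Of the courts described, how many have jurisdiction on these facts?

The Palmere District Court:
  (a) Every defendant has filed written consent — that alternative is enough. Condition met.
  (b) The claim is an employment claim, not a consumer claim, which satisfies one of the alternatives. Met.
  (c) The plaintiff resides in Bryholm, which is not Palmere, so one alternative holds. Met.
  (d) No defendant is a corporation. The proviso rescues it, though: every defendant has filed written consent. Met.
  (e) The contract was executed in Istrow, not Palmere; the plaintiff resides in Bryholm, not Palmere — every alternative fails. Not satisfied.
  → Not every requirement is met — no jurisdiction.
The Palmere Court of Common Pleas:
  (a) Every defendant has filed written consent — that alternative is enough. Met.
  (b) The claim is an employment claim, not a contract claim. Not satisfied.
  (c) The amount in controversy is 34,400 dollars, within the $50,000 ceiling. Satisfied.
  (d) The plaintiff resides in Bryholm, which is not Palmere, so this disjunct is met. Satisfied.
  → No jurisdiction.
The Casmarsh Regional Court:
  (a) Dario Halloran resides in Casmarsh. Condition met.
  (b) The amount in controversy is USD 34,400, within the USD 75,000 ceiling, so this disjunct is met. Satisfied.
  (c) Dario Halloran resides in Casmarsh, so this disjunct is met. Condition met.
  (d) The plaintiff resides in Bryholm, which is not Casmarsh — that alternative is enough. But the carve-out bites: Dario Halloran resides in Casmarsh. Condition not met.
  → No jurisdiction.
The Casmarsh High Bench:
  (a) The amount in controversy is 34,400 dollars, which meets the 15,000 dollars floor, which satisfies one of the alternatives. Condition met.
  (b) Dario Halloran resides in Casmarsh. Satisfied.
  (c) The plaintiff resides in Bryholm; the amount in controversy is USD 34,400, above the USD 10,000 ceiling — every alternative fails. Condition not met.
  (d) The claim is an employment claim, not a tort claim, which satisfies one of the alternatives. Met.
  → The court lacks jurisdiction.
No court satisfies all of its conditions.

0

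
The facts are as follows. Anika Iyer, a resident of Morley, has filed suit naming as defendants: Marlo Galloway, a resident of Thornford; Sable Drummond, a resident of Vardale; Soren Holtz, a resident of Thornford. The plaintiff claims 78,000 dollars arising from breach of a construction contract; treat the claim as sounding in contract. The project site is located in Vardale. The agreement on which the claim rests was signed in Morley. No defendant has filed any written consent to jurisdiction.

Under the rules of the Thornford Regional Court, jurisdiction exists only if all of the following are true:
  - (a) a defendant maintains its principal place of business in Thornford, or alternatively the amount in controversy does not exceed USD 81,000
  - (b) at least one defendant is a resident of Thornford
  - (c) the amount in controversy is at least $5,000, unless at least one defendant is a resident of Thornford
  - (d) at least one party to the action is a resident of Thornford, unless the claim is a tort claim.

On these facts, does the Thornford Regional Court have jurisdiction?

The Thornford Regional Court:
  (a) The amount in controversy is $78,000, within the USD 81,000 ceiling, so this disjunct is met. Condition met.
  (b) Marlo Galloway resides in Thornford. Satisfied.
  (c) The amount in controversy is USD 78,000, which meets the USD 5,000 floor. Satisfied.
  (d) Marlo Galloway resides in Thornford. Met.
  → Every requirement is satisfied — jurisdiction.

Yes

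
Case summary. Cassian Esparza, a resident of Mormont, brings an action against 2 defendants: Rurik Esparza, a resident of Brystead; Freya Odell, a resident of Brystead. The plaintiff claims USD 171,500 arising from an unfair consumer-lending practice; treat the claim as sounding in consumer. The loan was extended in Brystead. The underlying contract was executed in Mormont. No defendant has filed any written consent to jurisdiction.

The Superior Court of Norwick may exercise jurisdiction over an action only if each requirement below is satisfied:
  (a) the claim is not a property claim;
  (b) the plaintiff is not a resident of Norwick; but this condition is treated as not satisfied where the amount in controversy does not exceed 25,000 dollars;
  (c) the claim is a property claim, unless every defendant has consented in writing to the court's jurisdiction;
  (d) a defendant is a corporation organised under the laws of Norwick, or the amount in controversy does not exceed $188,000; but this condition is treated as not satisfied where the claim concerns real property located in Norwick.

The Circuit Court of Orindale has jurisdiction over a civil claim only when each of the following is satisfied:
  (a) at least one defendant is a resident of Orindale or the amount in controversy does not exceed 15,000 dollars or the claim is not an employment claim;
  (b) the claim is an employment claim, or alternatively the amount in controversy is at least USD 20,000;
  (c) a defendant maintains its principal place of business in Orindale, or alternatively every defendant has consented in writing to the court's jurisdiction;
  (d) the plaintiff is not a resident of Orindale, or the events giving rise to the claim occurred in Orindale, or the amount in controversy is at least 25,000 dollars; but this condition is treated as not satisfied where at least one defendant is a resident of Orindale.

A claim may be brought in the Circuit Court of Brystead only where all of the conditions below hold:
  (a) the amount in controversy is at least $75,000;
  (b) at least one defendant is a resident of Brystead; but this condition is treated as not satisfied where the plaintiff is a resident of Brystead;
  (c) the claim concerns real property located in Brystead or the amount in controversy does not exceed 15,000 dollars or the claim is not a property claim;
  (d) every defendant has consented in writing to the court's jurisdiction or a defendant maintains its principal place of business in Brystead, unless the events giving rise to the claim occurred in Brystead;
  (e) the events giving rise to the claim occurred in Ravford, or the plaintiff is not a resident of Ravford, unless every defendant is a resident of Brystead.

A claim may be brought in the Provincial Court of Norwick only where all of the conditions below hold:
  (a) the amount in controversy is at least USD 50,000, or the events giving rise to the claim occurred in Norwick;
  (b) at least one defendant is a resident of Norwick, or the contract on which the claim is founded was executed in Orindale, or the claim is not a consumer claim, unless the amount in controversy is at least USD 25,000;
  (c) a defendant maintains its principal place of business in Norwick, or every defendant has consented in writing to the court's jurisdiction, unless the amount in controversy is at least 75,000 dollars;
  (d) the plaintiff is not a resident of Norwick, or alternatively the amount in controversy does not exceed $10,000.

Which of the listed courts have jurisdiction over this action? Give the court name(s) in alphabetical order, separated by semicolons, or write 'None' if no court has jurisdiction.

the Circuit Court of Brystead; the Provincial Court of Norwick

The Superior Court of Norwick:
  (a) The claim is a consumer claim, not a property claim. Condition met.
  (b) The plaintiff resides in Mormont, which is not Norwick. And the carve-out is inapplicable — the amount in controversy is USD 171,500, above the 25,000 dollars ceiling. Condition met.
  (c) The claim is a consumer claim, not a property claim. Nor does the 'unless' clause help: no such written consent has been filed. Fails.
  (d) The amount in controversy is $171,500, within the 188,000 dollars ceiling, so one alternative holds. And the carve-out is inapplicable — the claim does not concern real property. Satisfied.
  → No jurisdiction.
The Circuit Court of Orindale:
  (a) The claim is a consumer claim, not an employment claim, so one alternative holds. Condition met.
  (b) The amount in controversy is $171,500, which meets the USD 20,000 floor — that alternative is enough. Met.
  (c) No defendant is a corporation; no such written consent has been filed — every alternative fails. Fails.
  (d) The plaintiff resides in Mormont, which is not Orindale, so one alternative holds. And the carve-out is inapplicable — no defendant resides in Orindale (they reside in Brystead, Brystead). Satisfied.
  → No jurisdiction.
The Circuit Court of Brystead:
  (a) The amount in controversy is $171,500, which meets the USD 75,000 floor. Satisfied.
  (b) Rurik Esparza resides in Brystead. The carve-out does not apply: the plaintiff resides in Mormont, not Brystead. Met.
  (c) The claim is a consumer claim, not a property claim, which satisfies one of the alternatives. Satisfied.
  (d) No such written consent has been filed; no defendant is a corporation — no alternative holds. But the operative events occurred in Brystead, and the 'unless' clause therefore excuses the requirement. Condition met.
  (e) The plaintiff resides in Mormont, which is not Ravford — that alternative is enough. Satisfied.
  → Jurisdiction lies.
The Provincial Court of Norwick:
  (a) The amount in controversy is USD 171,500, which meets the USD 50,000 floor, so one alternative holds. Condition met.
  (b) No defendant resides in Norwick (they reside in Brystead, Brystead); the contract was executed in Mormont, not Orindale; the claim is a consumer claim — no alternative holds. But the amount in controversy is $171,500, which meets the $25,000 floor, and the 'unless' clause therefore excuses the requirement. Condition met.
  (c) No defendant is a corporation; no such written consent has been filed — none of the alternatives is met. The proviso rescues it, though: the amount in controversy is USD 171,500, which meets the 75,000 dollars floor. Met.
  (d) The plaintiff resides in Mormont, which is not Norwick — that alternative is enough. Satisfied.
  → Jurisdiction lies.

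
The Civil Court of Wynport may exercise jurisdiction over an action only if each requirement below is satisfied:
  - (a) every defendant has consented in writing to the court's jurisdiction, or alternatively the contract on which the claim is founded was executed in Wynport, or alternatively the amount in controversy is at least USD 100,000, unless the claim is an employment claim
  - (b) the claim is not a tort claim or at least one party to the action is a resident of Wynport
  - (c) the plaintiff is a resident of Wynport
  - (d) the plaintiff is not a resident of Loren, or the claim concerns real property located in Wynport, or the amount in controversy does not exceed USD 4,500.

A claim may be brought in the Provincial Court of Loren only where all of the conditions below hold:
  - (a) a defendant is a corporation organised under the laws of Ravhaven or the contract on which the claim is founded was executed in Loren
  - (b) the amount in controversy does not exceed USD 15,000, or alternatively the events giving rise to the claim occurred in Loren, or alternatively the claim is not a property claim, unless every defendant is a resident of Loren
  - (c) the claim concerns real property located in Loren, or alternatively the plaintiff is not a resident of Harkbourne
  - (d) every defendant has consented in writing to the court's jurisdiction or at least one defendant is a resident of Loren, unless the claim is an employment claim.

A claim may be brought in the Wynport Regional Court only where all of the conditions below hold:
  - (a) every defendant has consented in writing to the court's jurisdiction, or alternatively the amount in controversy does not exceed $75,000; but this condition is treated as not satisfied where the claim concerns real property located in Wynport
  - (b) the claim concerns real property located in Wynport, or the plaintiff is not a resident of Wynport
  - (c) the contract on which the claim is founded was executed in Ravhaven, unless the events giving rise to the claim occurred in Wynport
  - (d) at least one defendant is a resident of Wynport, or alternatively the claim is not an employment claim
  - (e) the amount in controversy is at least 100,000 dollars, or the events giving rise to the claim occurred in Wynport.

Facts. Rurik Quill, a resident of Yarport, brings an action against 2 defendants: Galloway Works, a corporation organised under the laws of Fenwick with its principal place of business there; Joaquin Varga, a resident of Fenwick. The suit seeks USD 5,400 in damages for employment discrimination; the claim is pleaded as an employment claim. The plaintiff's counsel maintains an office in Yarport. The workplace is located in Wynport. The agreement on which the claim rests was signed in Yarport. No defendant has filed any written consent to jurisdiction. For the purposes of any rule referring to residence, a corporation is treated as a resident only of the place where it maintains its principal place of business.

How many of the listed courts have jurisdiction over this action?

The Civil Court of Wynport:
  (a) No such written consent has been filed; the contract was executed in Yarport, not Wynport; the amount in controversy is USD 5,400, below the $100,000 floor — every alternative fails. The proviso rescues it, though: the claim is an employment claim. Met.
  (b) The claim is an employment claim, not a tort claim, so one alternative holds. Met.
  (c) The plaintiff resides in Yarport, not Wynport. Fails.
  (d) The plaintiff resides in Yarport, which is not Loren, which satisfies one of the alternatives. Condition met.
  → At least one condition fails; no jurisdiction.
The Provincial Court of Loren:
  (a) The corporate defendant(s) are organised in Fenwick, not Ravhaven; the contract was executed in Yarport, not Loren — no alternative holds. Not met.
  (b) The amount in controversy is $5,400, within the USD 15,000 ceiling, so one alternative holds. Met.
  (c) The plaintiff resides in Yarport, which is not Harkbourne, which satisfies one of the alternatives. Met.
  (d) No such written consent has been filed; no defendant resides in Loren (they reside in Fenwick, Fenwick) — every alternative fails. However, the claim is an employment claim, so the 'unless' proviso supplies this condition. Met.
  → The court lacks jurisdiction.
The Wynport Regional Court:
  (a) The amount in controversy is USD 5,400, within the $75,000 ceiling, so one alternative holds. And the carve-out is inapplicable — the claim does not concern real property. Met.
  (b) The plaintiff resides in Yarport, which is not Wynport, which satisfies one of the alternatives. Met.
  (c) The contract was executed in Yarport, not Ravhaven. However, the operative events occurred in Wynport, so the 'unless' proviso supplies this condition. Condition met.
  (d) No defendant resides in Wynport (they reside in Fenwick, Fenwick); the claim is an employment claim — none of the alternatives is met. Condition not met.
  (e) The operative events occurred in Wynport, so one alternative holds. Condition met.
  → At least one condition fails; no jurisdiction.
No court satisfies all of its conditions.

0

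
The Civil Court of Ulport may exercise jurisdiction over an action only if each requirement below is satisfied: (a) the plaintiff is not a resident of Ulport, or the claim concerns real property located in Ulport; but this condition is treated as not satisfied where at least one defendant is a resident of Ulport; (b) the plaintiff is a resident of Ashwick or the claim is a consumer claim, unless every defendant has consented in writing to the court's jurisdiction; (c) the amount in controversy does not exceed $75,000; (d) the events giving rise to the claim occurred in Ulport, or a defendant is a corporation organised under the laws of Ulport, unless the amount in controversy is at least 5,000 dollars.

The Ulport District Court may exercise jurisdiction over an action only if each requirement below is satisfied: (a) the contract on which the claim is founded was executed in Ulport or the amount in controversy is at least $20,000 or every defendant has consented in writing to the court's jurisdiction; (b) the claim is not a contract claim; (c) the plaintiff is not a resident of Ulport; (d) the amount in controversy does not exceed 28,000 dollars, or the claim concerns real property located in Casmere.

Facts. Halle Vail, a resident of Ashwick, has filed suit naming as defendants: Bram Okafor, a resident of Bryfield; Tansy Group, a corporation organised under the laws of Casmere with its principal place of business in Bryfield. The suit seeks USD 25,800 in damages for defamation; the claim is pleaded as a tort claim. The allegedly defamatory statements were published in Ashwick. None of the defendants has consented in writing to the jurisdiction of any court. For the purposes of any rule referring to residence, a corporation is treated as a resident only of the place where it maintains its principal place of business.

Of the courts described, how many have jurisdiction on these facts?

The Civil Court of Ulport:
  (a) The plaintiff resides in Ashwick, which is not Ulport, which satisfies one of the alternatives. The exception is not triggered, since no defendant resides in Ulport (they reside in Bryfield, Bryfield). Condition met.
  (b) The plaintiff resides in Ashwick, which satisfies one of the alternatives. Satisfied.
  (c) The amount in controversy is USD 25,800, within the USD 75,000 ceiling. Satisfied.
  (d) The operative events occurred in Ashwick, not Ulport; the corporate defendant(s) are organised in Casmere, not Ulport — none of the alternatives is met. The proviso rescues it, though: the amount in controversy is 25,800 dollars, which meets the $5,000 floor. Condition met.
  → Every requirement is satisfied — jurisdiction.
The Ulport District Court:
  (a) The amount in controversy is $25,800, which meets the 20,000 dollars floor, so one alternative holds. Met.
  (b) The claim is a tort claim, not a contract claim. Met.
  (c) The plaintiff resides in Ashwick, which is not Ulport. Condition met.
  (d) The amount in controversy is $25,800, within the USD 28,000 ceiling, so one alternative holds. Satisfied.
  → Jurisdiction lies.
Courts with jurisdiction: the Civil Court of Ulport, the Ulport District Court — 2 in total.

2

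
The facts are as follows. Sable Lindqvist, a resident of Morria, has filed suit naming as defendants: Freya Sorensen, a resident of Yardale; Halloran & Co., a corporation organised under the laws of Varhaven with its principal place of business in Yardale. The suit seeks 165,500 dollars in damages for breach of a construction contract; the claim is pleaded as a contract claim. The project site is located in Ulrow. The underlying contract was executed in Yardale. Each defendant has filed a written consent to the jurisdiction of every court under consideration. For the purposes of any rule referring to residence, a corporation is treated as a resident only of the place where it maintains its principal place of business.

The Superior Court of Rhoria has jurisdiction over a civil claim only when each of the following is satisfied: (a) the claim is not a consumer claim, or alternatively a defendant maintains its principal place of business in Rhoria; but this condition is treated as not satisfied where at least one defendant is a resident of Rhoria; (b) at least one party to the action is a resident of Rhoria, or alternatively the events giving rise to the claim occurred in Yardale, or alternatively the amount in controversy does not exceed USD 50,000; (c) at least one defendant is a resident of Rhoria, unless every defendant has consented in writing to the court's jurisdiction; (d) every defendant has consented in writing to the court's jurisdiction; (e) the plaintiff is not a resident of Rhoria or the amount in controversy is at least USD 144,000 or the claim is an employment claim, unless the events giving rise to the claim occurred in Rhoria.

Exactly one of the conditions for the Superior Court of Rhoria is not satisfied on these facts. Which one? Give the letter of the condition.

(b)

The Superior Court of Rhoria:
  (a) The claim is a contract claim, not a consumer claim, which satisfies one of the alternatives. The carve-out does not apply: no defendant resides in Rhoria (they reside in Yardale, Yardale). Condition met.
  (b) No party resides in Rhoria; the operative events occurred in Ulrow, not Yardale; the amount in controversy is 165,500 dollars, above the 50,000 dollars ceiling — every alternative fails. Condition not met.
  (c) No defendant resides in Rhoria (they reside in Yardale, Yardale). But every defendant has filed written consent, and the 'unless' clause therefore excuses the requirement. Satisfied.
  (d) Every defendant has filed written consent. Met.
  (e) The plaintiff resides in Morria, which is not Rhoria, so one alternative holds. Met.
Only condition (b) fails.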